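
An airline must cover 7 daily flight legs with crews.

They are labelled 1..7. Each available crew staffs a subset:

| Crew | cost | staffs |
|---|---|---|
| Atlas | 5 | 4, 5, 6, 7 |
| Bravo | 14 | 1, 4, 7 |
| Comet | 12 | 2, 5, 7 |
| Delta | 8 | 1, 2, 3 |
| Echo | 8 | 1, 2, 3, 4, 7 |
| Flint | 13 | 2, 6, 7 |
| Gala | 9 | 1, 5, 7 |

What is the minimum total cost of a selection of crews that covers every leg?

Atlas, Echo together cover every leg (Atlas ∪ Echo = {1, 2, 3, 4, 5, 6, 7}); total cost 5 + 8 = 13.
No covering selection has total cost below 13.

13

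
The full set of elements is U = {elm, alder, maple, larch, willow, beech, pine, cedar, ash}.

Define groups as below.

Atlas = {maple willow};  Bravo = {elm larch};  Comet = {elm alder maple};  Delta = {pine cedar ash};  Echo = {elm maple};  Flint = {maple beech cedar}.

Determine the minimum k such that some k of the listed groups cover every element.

5

Atlas and Bravo and Comet and Delta and Flint together: Atlas ∪ Bravo ∪ Comet ∪ Delta ∪ Flint = {elm, alder, maple, larch, willow, beech, pine, cedar, ash} — every element is covered.
No 4 of the 6 groups cover everything (all 15 combinations miss at least one element), so 5 is optimal.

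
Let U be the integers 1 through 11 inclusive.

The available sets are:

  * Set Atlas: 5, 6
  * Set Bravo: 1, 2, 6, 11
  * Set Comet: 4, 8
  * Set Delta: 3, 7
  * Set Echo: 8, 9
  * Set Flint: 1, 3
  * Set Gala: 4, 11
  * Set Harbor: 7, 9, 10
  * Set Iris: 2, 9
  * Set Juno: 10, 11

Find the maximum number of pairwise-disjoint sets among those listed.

5

Atlas, Comet, Flint, Iris, Juno are pairwise disjoint (Atlas={5,6}; Comet={4,8}; Flint={1,3}; Iris={2,9}; Juno={10,11}).
Every remaining set overlaps one of these, and no 6 of the listed sets are pairwise disjoint, so 5 is the maximum.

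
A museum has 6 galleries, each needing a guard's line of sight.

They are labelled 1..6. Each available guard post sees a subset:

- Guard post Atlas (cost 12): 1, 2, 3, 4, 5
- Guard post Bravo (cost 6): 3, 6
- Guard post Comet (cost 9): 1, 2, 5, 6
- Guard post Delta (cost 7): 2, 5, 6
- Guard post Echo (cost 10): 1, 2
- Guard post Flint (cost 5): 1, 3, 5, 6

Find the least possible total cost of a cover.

17

Atlas, Flint together cover every gallery (Atlas ∪ Flint = {1, 2, 3, 4, 5, 6}); total cost 12 + 5 = 17.
No covering selection has total cost below 17.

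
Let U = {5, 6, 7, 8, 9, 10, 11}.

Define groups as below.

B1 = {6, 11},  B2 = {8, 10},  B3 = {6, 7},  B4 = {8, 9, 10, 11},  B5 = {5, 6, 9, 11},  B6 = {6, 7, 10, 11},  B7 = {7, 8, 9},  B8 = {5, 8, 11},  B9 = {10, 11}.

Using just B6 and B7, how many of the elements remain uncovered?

Union of B6, B7 = {6, 7, 8, 9, 10, 11}.
Not covered: 5 — 1 element.

1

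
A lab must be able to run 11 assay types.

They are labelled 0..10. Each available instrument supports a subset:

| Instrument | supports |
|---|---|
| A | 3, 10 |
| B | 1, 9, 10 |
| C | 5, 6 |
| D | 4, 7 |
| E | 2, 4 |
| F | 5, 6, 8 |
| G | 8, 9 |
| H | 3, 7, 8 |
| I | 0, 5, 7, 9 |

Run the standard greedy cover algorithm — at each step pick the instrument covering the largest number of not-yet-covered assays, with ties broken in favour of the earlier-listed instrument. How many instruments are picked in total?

5

Greedy: pick I (covers 4 new) → pick A (covers 2 new) → pick E (covers 2 new) → pick F (covers 2 new) → pick B (covers 1 new). Total picks: 5.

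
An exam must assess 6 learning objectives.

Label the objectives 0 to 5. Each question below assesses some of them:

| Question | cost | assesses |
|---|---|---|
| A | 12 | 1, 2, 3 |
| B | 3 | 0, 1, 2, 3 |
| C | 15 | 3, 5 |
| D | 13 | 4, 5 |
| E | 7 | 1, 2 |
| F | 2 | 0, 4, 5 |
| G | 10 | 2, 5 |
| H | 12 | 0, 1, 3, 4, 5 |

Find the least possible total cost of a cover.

B, F together cover every objective (B ∪ F = {0, 1, 2, 3, 4, 5}); total cost 3 + 2 = 5.
No covering selection has total cost below 5.

5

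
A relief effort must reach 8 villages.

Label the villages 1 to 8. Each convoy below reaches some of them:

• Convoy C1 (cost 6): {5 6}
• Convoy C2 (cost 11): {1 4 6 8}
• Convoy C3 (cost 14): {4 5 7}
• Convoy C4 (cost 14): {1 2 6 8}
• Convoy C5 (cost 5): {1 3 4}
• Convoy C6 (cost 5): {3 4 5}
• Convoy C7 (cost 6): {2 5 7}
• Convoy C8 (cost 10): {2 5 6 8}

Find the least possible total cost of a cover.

21

C5, C7, C8 together cover every village (C5 ∪ C7 ∪ C8 = {1, 2, 3, 4, 5, 6, 7, 8}); total cost 5 + 6 + 10 = 21.
No covering selection has total cost below 21.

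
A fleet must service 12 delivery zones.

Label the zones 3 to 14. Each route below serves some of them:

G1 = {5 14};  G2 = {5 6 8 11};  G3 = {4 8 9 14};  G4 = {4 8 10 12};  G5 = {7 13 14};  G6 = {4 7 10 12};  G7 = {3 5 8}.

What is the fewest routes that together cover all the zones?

G2 and G3 and G5 and G6 and G7 together: G2 ∪ G3 ∪ G5 ∪ G6 ∪ G7 = {3, 4, 5, 6, 7, 8, 9, 10, 11, 12, 13, 14} — every zone is covered.
No 4 of the 7 routes cover everything (all 35 combinations miss at least one zone), so 5 is optimal.

5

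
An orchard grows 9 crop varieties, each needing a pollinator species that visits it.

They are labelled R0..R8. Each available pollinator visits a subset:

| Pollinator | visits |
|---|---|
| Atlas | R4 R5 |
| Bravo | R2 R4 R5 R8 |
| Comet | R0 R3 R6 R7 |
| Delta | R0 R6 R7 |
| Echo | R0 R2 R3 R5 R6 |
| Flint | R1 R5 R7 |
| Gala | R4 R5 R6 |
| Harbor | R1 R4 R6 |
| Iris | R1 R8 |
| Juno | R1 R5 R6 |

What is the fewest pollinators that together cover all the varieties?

Take {Bravo, Comet, Flint}. Their union is {R0, R1, R2, R3, R4, R5, R6, R7, R8}, which is all 9 varieties.
No 2 of the 10 pollinators cover everything (all 45 combinations miss at least one variety), so 3 is optimal.

3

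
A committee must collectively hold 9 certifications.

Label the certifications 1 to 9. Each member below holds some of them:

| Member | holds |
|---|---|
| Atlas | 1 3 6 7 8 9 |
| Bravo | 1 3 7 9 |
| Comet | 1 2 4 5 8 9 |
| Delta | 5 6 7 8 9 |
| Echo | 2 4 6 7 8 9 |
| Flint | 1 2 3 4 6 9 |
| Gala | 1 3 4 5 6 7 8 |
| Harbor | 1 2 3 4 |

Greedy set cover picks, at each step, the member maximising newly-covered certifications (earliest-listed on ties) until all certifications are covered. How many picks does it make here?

2

Greedy: pick Gala (covers 7 new) → pick Comet (covers 2 new). Total picks: 2.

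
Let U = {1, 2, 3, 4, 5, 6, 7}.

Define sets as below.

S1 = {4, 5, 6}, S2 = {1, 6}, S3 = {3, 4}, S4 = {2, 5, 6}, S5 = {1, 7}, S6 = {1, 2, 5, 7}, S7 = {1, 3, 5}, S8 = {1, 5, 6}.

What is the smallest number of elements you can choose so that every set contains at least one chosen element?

3

Take H = {1, 4, 6}. Each listed set contains at least one of these, so H is a hitting set of size 3.
The sets S3, S4, S5 are pairwise disjoint, so any hitting set needs a separate element for each — at least 3. Hence 3 is optimal.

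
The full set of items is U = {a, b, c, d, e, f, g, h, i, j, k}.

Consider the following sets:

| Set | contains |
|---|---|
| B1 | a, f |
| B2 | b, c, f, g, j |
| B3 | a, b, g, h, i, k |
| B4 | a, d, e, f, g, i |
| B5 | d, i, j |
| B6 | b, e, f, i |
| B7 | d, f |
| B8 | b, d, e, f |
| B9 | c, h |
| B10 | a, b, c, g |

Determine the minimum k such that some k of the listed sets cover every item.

B2 and B3 and B8 together: B2 ∪ B3 ∪ B8 = {a, b, c, d, e, f, g, h, i, j, k} — every item is covered.
Only B3 contains k, so B3 is forced; the remaining 5 items need at least 2 more sets (each remaining set adds at most 3) — so at least 3 sets are needed, and 3 is optimal.

3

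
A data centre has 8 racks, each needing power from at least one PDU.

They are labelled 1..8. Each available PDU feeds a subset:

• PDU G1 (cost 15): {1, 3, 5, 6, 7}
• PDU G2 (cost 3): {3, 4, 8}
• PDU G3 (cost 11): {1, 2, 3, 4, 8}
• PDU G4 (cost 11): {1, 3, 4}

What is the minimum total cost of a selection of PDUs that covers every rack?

26

G1, G3 together cover every rack (G1 ∪ G3 = {1, 2, 3, 4, 5, 6, 7, 8}); total cost 15 + 11 = 26.
The greedy pick G2, G1, G3 costs 29; no covering selection beats 26.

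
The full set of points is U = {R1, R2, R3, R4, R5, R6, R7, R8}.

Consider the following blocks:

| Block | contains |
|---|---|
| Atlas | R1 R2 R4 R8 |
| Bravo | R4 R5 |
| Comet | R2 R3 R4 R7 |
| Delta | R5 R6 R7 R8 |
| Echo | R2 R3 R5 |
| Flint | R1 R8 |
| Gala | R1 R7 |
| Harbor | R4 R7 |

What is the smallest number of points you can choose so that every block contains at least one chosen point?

The 3 points {R1, R5, R7} hit every block.
The blocks Echo, Flint, Harbor are pairwise disjoint, so any hitting set needs a separate point for each — at least 3. Hence 3 is optimal.

3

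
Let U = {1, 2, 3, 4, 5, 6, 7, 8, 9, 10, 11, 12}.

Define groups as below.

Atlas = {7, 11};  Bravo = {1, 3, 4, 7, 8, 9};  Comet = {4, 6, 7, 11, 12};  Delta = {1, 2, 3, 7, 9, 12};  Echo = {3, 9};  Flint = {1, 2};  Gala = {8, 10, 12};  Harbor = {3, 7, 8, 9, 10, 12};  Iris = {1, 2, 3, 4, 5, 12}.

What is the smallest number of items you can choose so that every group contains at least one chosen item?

4

The 4 items {1, 9, 10, 11} hit every group.
The groups Atlas, Echo, Flint, Gala are pairwise disjoint, so any hitting set needs a separate item for each — at least 4. Hence 4 is optimal.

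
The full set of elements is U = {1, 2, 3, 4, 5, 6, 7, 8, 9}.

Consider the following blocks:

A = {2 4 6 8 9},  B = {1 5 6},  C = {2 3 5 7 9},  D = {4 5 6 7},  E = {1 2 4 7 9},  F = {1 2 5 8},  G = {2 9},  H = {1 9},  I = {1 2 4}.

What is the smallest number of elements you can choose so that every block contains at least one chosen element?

Take T = {1, 2, 6}. Each listed block contains at least one of these, so T is a hitting set of size 3.
No choice of 2 elements meets every block, so 3 is the minimum.

3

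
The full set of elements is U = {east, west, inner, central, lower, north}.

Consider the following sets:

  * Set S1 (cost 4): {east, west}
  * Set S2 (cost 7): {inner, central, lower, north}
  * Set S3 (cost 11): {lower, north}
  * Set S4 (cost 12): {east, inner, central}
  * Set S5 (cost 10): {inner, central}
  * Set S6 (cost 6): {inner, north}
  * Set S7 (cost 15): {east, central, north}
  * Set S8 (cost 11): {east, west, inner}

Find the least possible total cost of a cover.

S1, S2 together cover every element (S1 ∪ S2 = {east, west, inner, central, lower, north}); total cost 4 + 7 = 11.
No covering selection has total cost below 11.

11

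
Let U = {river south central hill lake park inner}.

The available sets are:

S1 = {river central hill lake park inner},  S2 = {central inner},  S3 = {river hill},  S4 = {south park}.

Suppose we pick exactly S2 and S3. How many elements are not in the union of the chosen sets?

3

Union of S2, S3 = {river, central, hill, inner}.
Not covered: south, lake, park — 3 elements.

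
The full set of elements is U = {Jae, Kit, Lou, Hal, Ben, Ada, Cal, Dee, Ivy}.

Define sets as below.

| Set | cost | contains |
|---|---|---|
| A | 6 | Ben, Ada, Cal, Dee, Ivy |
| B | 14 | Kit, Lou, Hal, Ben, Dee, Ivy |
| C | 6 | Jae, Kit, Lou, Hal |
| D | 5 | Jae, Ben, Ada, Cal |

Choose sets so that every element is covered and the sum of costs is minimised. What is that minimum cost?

12

A, C together cover every element (A ∪ C = {Jae, Kit, Lou, Hal, Ben, Ada, Cal, Dee, Ivy}); total cost 6 + 6 = 12.
No covering selection has total cost below 12.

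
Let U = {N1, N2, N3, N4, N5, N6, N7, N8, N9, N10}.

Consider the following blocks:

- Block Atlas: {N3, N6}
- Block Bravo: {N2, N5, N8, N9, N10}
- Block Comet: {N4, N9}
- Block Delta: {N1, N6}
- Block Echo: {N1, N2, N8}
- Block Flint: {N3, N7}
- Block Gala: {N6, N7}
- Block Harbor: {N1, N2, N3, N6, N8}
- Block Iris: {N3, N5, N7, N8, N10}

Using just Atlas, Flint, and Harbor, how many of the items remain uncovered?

Union of Atlas, Flint, Harbor = {N1, N2, N3, N6, N7, N8}.
Not covered: N4, N5, N9, N10 — 4 items.

4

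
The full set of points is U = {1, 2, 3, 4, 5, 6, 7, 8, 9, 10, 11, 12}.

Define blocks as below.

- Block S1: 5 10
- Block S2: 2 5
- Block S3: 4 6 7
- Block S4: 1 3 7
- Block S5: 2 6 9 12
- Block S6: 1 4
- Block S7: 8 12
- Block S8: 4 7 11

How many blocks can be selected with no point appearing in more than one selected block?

3

S1, S4, S5 are pairwise disjoint (S1={5,10}; S4={1,3,7}; S5={2,6,9,12}).
Every remaining block overlaps one of these, and no 4 of the listed blocks are pairwise disjoint, so 3 is the maximum.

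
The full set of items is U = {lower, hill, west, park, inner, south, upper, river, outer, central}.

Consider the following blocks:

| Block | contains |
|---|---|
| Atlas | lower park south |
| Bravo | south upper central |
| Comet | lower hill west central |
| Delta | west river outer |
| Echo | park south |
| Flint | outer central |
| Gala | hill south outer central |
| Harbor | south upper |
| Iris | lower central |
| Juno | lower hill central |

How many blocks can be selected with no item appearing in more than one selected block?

Delta, Echo, Iris are pairwise disjoint (Delta={west,river,outer}; Echo={park,south}; Iris={lower,central}).
Every remaining block overlaps one of these, and no 4 of the listed blocks are pairwise disjoint, so 3 is the maximum.

3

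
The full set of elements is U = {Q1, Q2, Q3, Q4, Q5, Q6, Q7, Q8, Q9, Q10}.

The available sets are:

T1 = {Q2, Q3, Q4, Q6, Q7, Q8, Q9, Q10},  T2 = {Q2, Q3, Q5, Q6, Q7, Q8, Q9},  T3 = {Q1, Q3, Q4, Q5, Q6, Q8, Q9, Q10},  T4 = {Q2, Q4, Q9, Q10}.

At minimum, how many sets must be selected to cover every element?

T1 and T3 cover everything between them: the union {Q1, Q2, Q3, Q4, Q5, Q6, Q7, Q8, Q9, Q10} is all of U.
No single set has all 10 elements (the largest, T1, has 8), so 2 is optimal.

2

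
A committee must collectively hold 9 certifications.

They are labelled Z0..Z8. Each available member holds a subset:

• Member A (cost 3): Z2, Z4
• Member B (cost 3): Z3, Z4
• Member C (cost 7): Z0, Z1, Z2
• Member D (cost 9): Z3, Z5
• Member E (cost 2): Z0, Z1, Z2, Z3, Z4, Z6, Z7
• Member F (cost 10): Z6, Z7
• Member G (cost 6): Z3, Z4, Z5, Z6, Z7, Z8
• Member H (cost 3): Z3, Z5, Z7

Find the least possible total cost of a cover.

8

E, G together cover every certification (E ∪ G = {Z0, Z1, Z2, Z3, Z4, Z5, Z6, Z7, Z8}); total cost 2 + 6 = 8.
No covering selection has total cost below 8.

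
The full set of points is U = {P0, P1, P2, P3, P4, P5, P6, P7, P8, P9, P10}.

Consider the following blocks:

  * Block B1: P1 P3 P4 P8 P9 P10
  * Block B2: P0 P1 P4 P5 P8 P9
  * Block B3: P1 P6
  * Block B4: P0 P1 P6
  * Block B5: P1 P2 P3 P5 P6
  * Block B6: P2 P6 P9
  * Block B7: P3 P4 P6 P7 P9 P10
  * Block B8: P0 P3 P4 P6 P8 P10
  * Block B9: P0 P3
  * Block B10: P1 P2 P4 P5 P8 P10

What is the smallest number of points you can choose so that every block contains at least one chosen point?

3

H = {P0, P4, P6} meets every block (each contains at least one member of H), and |H| = 3.
No choice of 2 points meets every block, so 3 is the minimum.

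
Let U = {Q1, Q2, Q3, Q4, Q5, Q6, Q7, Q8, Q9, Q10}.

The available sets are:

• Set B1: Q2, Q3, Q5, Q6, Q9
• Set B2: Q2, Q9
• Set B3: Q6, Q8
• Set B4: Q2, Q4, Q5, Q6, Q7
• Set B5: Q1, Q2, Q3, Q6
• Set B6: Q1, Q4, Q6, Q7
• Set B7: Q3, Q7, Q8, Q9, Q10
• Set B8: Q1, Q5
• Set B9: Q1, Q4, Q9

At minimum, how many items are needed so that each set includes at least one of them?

3

The 3 items {Q1, Q6, Q9} hit every set.
The sets B2, B3, B8 are pairwise disjoint, so any hitting set needs a separate item for each — at least 3. Hence 3 is optimal.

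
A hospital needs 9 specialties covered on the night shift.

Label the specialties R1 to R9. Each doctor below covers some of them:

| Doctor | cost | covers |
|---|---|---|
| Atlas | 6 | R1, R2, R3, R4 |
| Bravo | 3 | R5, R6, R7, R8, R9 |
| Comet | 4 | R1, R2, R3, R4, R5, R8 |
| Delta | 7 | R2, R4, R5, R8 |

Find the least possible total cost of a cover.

Bravo, Comet together cover every specialty (Bravo ∪ Comet = {R1, R2, R3, R4, R5, R6, R7, R8, R9}); total cost 3 + 4 = 7.
No covering selection has total cost below 7.

7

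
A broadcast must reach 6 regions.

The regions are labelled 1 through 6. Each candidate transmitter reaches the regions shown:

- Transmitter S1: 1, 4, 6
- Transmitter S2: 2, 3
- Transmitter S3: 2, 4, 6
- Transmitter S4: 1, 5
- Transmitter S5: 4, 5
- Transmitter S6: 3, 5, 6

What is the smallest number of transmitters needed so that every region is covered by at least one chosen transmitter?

S1 and S3 and S6 together: S1 ∪ S3 ∪ S6 = {1, 2, 3, 4, 5, 6} — every region is covered.
No 2 of the 6 transmitters cover everything (all 15 combinations miss at least one region), so 3 is optimal.

3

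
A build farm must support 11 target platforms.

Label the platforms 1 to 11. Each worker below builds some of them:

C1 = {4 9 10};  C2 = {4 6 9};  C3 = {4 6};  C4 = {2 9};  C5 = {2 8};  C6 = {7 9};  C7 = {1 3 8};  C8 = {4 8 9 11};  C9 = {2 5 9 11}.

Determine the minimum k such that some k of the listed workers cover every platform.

C1 and C3 and C6 and C7 and C9 together: C1 ∪ C3 ∪ C6 ∪ C7 ∪ C9 = {1, 2, 3, 4, 5, 6, 7, 8, 9, 10, 11} — every platform is covered.
No 4 of the 9 workers cover everything (all 126 combinations miss at least one platform), so 5 is optimal.

5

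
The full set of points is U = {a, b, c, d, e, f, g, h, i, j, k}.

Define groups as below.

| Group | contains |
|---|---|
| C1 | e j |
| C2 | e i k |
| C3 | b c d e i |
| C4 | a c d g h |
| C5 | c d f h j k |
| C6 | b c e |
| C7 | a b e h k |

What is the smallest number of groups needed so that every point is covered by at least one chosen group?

Take {C3, C4, C5}. Their union is {a, b, c, d, e, f, g, h, i, j, k}, which is all 11 points.
Only C5 contains f, so C5 is forced; the remaining 5 points need at least 2 more groups (each remaining group adds at most 3) — so at least 3 groups are needed, and 3 is optimal.

3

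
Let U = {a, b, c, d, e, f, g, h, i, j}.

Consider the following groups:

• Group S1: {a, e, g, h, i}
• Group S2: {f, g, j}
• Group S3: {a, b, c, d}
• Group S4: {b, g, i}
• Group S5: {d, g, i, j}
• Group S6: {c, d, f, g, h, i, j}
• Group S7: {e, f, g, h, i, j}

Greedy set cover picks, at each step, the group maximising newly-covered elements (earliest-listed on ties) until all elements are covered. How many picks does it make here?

3

Greedy: pick S6 (covers 7 new) → pick S1 (covers 2 new) → pick S3 (covers 1 new). Total picks: 3.
(The true minimum cover uses only 2 groups, so greedy is not optimal here.)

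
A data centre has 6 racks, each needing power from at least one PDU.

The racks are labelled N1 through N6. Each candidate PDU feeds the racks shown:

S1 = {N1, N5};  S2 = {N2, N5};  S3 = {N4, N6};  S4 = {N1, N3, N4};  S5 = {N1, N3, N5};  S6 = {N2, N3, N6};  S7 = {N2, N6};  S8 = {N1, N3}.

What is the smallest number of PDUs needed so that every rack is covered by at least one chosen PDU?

S2 and S4 and S7 together: S2 ∪ S4 ∪ S7 = {N1, N2, N3, N4, N5, N6} — every rack is covered.
No 2 of the 8 PDUs cover everything (all 28 combinations miss at least one rack), so 3 is optimal.

3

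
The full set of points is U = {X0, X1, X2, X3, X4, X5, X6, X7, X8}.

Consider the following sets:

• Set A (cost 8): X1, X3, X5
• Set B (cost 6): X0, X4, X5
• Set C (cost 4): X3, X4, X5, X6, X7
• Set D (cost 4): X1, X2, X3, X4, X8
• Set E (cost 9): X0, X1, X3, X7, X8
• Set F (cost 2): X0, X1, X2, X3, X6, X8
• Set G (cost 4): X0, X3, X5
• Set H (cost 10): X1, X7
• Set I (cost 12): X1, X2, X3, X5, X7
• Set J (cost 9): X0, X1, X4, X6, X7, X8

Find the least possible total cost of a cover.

C, F together cover every point (C ∪ F = {X0, X1, X2, X3, X4, X5, X6, X7, X8}); total cost 4 + 2 = 6.
No covering selection has total cost below 6.

6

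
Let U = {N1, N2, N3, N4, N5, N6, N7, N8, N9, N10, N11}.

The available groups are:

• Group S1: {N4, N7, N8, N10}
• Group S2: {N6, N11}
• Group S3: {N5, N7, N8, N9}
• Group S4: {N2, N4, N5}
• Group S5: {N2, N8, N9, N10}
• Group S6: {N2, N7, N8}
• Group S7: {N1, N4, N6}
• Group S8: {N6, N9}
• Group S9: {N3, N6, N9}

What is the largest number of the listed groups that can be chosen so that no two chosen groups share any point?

2

S6, S8 are pairwise disjoint (S6={N2,N7,N8}; S8={N6,N9}).
Every remaining group overlaps one of these, and no 3 of the listed groups are pairwise disjoint, so 2 is the maximum.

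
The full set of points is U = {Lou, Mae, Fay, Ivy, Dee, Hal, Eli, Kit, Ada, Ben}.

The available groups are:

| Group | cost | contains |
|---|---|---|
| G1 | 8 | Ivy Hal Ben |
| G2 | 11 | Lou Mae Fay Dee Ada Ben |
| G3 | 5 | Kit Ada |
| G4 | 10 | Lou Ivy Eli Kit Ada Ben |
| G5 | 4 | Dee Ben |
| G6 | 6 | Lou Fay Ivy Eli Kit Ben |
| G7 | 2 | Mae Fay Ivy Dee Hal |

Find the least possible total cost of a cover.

G4, G7 together cover every point (G4 ∪ G7 = {Lou, Mae, Fay, Ivy, Dee, Hal, Eli, Kit, Ada, Ben}); total cost 10 + 2 = 12.
The greedy pick G7, G6, G3 costs 13; no covering selection beats 12.

12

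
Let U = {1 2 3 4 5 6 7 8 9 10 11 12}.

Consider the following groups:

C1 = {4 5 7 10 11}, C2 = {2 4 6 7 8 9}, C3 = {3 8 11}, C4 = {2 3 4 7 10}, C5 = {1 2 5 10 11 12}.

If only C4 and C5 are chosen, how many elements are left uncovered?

3

Union of C4, C5 = {1, 2, 3, 4, 5, 7, 10, 11, 12}.
Not covered: 6, 8, 9 — 3 elements.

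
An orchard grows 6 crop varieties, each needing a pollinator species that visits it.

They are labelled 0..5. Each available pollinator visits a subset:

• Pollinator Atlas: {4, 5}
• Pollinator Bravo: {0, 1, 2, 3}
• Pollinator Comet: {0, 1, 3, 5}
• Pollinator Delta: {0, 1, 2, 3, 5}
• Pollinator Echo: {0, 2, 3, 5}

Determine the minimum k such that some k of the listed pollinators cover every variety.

2

Atlas and Delta together: Atlas ∪ Delta = {0, 1, 2, 3, 4, 5} — every variety is covered.
No single pollinator has all 6 varieties (the largest, Delta, has 5), so 2 is optimal.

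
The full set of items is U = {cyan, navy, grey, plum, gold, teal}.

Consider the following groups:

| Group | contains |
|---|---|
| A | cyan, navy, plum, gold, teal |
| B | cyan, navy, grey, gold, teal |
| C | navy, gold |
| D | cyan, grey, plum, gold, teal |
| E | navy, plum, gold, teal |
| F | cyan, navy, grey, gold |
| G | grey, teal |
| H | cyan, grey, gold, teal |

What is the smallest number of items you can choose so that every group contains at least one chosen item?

2

T = {navy, grey} meets every group (each contains at least one member of T), and |T| = 2.
The groups C, G are pairwise disjoint, so any hitting set needs a separate item for each — at least 2. Hence 2 is optimal.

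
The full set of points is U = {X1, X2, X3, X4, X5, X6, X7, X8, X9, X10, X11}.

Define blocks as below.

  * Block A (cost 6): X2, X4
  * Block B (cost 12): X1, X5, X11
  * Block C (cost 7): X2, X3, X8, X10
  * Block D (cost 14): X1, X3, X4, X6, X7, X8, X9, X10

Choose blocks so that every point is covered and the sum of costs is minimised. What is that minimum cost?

A, B, D together cover every point (A ∪ B ∪ D = {X1, X2, X3, X4, X5, X6, X7, X8, X9, X10, X11}); total cost 6 + 12 + 14 = 32.
The greedy pick C, D, B costs 33; no covering selection beats 32.

32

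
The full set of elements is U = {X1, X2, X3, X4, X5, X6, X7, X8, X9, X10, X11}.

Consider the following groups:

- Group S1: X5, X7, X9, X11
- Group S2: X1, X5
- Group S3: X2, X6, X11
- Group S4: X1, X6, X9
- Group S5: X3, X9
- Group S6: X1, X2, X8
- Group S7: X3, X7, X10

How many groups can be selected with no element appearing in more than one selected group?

S2, S3, S7 are pairwise disjoint (S2={X1,X5}; S3={X2,X6,X11}; S7={X3,X7,X10}).
Every remaining group overlaps one of these, and no 4 of the listed groups are pairwise disjoint, so 3 is the maximum.

3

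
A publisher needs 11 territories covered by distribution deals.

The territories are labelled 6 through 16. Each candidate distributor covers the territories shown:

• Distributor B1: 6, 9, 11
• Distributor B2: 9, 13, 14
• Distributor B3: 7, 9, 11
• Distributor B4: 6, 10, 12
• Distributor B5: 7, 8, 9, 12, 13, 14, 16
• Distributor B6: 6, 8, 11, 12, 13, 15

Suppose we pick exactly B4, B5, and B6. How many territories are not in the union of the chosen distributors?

Union of B4, B5, B6 = {6, 7, 8, 9, 10, 11, 12, 13, 14, 15, 16} — that's every territory, so 0 are uncovered.

0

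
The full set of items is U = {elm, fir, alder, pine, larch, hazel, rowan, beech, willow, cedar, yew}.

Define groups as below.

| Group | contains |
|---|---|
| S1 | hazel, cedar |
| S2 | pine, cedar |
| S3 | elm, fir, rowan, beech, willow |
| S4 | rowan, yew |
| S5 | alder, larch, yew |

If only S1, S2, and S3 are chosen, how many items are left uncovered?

Union of S1, S2, S3 = {elm, fir, pine, hazel, rowan, beech, willow, cedar}.
Not covered: alder, larch, yew — 3 items.

3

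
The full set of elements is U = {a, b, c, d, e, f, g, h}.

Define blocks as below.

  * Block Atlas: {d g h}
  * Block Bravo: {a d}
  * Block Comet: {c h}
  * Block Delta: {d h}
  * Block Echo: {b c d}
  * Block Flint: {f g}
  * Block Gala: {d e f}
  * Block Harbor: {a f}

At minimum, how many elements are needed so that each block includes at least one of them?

Take T = {d, f, h}. Each listed block contains at least one of these, so T is a hitting set of size 3.
The blocks Bravo, Comet, Flint are pairwise disjoint, so any hitting set needs a separate element for each — at least 3. Hence 3 is optimal.

3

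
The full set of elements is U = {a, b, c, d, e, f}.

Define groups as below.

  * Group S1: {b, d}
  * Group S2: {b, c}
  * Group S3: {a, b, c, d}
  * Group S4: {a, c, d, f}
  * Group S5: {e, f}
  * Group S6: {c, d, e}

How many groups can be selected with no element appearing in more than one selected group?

S1, S5 are pairwise disjoint (S1={b,d}; S5={e,f}).
Every remaining group overlaps one of these, and no 3 of the listed groups are pairwise disjoint, so 2 is the maximum.

2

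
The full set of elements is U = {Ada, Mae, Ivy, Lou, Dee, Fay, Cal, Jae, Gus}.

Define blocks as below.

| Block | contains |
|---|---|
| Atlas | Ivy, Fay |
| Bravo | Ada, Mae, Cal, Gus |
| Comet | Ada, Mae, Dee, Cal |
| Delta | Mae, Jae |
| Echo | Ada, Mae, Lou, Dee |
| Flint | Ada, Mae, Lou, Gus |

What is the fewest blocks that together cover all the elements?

Atlas and Bravo and Delta and Echo together: Atlas ∪ Bravo ∪ Delta ∪ Echo = {Ada, Mae, Ivy, Lou, Dee, Fay, Cal, Jae, Gus} — every element is covered.
Only Delta contains Jae, so Delta is forced; the remaining 7 elements need at least 3 more blocks (each remaining block adds at most 3) — so at least 4 blocks are needed, and 4 is optimal.

4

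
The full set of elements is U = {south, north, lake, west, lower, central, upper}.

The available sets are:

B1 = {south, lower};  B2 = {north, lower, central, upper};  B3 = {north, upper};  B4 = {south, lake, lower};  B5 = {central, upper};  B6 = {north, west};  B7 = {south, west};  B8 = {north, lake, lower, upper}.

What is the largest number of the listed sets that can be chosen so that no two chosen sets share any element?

B4, B5, B6 are pairwise disjoint (B4={south,lake,lower}; B5={central,upper}; B6={north,west}).
Every remaining set overlaps one of these, and no 4 of the listed sets are pairwise disjoint, so 3 is the maximum.

3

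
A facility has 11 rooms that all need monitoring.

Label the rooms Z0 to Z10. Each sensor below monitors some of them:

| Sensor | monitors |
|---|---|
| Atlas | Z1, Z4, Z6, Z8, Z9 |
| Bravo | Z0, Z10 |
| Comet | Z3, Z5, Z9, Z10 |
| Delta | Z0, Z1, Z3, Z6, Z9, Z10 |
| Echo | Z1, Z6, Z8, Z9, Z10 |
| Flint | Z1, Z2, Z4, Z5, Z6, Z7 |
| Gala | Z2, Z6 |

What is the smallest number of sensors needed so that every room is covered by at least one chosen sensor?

3

Take {Delta, Echo, Flint}. Their union is {Z0, Z1, Z2, Z3, Z4, Z5, Z6, Z7, Z8, Z9, Z10}, which is all 11 rooms.
Only Flint contains Z7, so Flint is forced; the remaining 5 rooms need at least 2 more sensors (each remaining sensor adds at most 4) — so at least 3 sensors are needed, and 3 is optimal.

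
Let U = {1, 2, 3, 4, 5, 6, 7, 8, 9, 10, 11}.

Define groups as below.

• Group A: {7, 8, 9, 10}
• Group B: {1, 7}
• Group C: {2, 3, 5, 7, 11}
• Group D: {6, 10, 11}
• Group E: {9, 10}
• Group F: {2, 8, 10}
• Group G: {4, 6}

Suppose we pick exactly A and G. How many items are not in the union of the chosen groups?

5

Union of A, G = {4, 6, 7, 8, 9, 10}.
Not covered: 1, 2, 3, 5, 11 — 5 items.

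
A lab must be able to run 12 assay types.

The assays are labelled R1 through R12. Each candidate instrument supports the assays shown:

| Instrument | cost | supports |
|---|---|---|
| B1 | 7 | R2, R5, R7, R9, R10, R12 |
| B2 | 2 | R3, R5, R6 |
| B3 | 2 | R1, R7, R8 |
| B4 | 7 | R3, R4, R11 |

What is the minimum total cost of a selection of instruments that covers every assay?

B1, B2, B3, B4 together cover every assay (B1 ∪ B2 ∪ B3 ∪ B4 = {R1, R2, R3, R4, R5, R6, R7, R8, R9, R10, R11, R12}); total cost 7 + 2 + 2 + 7 = 18.
No covering selection has total cost below 18.

18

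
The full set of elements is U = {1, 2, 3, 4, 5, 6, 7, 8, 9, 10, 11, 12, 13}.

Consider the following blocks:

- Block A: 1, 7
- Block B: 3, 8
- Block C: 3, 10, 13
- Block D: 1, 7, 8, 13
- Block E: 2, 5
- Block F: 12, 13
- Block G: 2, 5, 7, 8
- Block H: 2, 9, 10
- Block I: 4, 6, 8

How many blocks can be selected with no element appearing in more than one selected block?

A, E, F, I are pairwise disjoint (A={1,7}; E={2,5}; F={12,13}; I={4,6,8}).
Every remaining block overlaps one of these, and no 5 of the listed blocks are pairwise disjoint, so 4 is the maximum.

4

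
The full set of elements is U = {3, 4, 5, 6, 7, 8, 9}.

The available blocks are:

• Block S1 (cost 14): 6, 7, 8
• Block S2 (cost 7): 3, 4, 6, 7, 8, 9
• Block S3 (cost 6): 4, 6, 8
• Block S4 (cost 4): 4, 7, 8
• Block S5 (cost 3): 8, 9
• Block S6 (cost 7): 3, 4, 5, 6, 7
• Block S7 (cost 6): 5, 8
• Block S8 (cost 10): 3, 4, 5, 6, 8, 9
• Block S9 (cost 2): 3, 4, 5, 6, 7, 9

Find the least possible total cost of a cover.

5

S5, S9 together cover every element (S5 ∪ S9 = {3, 4, 5, 6, 7, 8, 9}); total cost 3 + 2 = 5.
No covering selection has total cost below 5.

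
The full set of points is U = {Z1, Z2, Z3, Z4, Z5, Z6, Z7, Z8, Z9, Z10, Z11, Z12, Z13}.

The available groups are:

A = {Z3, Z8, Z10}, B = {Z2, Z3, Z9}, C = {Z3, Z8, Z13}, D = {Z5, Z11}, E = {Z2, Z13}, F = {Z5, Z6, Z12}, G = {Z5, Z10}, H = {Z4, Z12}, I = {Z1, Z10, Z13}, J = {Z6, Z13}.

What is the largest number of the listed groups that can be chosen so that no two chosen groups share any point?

4

B, D, H, J are pairwise disjoint (B={Z2,Z3,Z9}; D={Z5,Z11}; H={Z4,Z12}; J={Z6,Z13}).
Every remaining group overlaps one of these, and no 5 of the listed groups are pairwise disjoint, so 4 is the maximum.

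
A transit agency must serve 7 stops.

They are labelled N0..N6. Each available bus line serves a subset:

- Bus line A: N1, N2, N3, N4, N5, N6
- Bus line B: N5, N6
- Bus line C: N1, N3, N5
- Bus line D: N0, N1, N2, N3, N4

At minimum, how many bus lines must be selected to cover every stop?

2

A and D together: A ∪ D = {N0, N1, N2, N3, N4, N5, N6} — every stop is covered.
No single bus line has all 7 stops (the largest, A, has 6), so 2 is optimal.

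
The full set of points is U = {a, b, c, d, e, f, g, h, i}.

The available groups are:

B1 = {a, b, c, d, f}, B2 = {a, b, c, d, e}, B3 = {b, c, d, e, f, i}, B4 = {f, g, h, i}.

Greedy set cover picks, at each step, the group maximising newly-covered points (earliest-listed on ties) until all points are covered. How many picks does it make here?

Greedy: pick B3 (covers 6 new) → pick B4 (covers 2 new) → pick B1 (covers 1 new). Total picks: 3.
(The true minimum cover uses only 2 groups, so greedy is not optimal here.)

3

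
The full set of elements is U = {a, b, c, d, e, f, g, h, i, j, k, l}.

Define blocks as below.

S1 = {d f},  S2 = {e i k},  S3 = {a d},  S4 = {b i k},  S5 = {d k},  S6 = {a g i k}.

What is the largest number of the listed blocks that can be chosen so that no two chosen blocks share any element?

S1, S6 are pairwise disjoint (S1={d,f}; S6={a,g,i,k}).
Every remaining block overlaps one of these, and no 3 of the listed blocks are pairwise disjoint, so 2 is the maximum.

2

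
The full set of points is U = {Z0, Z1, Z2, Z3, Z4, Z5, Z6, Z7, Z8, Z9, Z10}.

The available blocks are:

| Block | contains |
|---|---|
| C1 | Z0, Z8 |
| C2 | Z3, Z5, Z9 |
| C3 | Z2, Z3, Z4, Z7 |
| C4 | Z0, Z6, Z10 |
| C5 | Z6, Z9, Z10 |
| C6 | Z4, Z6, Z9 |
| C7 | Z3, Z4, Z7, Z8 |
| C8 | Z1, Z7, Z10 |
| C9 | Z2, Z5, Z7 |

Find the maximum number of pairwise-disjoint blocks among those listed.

3

C1, C6, C8 are pairwise disjoint (C1={Z0,Z8}; C6={Z4,Z6,Z9}; C8={Z1,Z7,Z10}).
Every remaining block overlaps one of these, and no 4 of the listed blocks are pairwise disjoint, so 3 is the maximum.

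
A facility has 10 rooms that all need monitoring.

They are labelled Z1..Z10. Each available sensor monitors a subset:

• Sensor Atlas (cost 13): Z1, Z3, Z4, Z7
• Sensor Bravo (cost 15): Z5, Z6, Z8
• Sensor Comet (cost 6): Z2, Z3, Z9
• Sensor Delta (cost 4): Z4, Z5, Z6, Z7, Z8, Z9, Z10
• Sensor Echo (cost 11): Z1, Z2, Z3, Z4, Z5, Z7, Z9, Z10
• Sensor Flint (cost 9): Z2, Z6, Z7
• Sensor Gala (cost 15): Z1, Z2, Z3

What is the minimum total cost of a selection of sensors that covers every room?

Delta, Echo together cover every room (Delta ∪ Echo = {Z1, Z2, Z3, Z4, Z5, Z6, Z7, Z8, Z9, Z10}); total cost 4 + 11 = 15.
The greedy pick Delta, Comet, Echo costs 21; no covering selection beats 15.

15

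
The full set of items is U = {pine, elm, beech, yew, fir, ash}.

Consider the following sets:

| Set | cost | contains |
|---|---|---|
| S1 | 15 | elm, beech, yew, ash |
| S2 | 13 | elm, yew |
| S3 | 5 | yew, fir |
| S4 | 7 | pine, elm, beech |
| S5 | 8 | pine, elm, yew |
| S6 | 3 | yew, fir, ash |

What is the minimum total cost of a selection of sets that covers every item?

S4, S6 together cover every item (S4 ∪ S6 = {pine, elm, beech, yew, fir, ash}); total cost 7 + 3 = 10.
No covering selection has total cost below 10.

10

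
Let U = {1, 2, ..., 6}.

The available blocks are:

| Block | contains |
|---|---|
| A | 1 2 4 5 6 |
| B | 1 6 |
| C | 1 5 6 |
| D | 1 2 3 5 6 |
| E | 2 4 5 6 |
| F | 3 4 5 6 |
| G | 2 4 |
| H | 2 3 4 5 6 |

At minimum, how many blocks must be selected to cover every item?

2

A and F together: A ∪ F = {1, 2, 3, 4, 5, 6} — every item is covered.
No single block has all 6 items (the largest, A, has 5), so 2 is optimal.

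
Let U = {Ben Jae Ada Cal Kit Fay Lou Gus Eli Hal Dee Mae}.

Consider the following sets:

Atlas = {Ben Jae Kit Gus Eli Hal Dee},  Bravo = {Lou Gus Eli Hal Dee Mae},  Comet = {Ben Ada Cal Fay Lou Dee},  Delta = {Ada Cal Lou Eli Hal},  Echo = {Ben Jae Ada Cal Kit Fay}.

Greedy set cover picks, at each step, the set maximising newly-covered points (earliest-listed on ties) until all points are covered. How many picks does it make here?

3

Greedy: pick Atlas (covers 7 new) → pick Comet (covers 4 new) → pick Bravo (covers 1 new). Total picks: 3.
(The true minimum cover uses only 2 sets, so greedy is not optimal here.)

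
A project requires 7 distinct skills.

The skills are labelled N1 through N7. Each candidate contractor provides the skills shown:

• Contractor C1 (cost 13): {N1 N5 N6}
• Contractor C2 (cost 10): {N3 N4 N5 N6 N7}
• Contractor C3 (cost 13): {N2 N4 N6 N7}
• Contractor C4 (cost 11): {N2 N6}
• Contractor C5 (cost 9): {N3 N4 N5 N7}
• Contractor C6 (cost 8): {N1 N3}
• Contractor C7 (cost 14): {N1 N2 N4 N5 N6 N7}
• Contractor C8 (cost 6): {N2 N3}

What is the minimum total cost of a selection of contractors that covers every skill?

20

C7, C8 together cover every skill (C7 ∪ C8 = {N1, N2, N3, N4, N5, N6, N7}); total cost 14 + 6 = 20.
The greedy pick C2, C8, C6 costs 24; no covering selection beats 20.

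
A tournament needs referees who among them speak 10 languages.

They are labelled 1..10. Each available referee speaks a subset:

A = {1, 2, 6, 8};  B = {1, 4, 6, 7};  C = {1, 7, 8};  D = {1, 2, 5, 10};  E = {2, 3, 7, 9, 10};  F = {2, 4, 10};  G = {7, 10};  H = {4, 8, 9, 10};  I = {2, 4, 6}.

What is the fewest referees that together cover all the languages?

4

A and D and E and H together: A ∪ D ∪ E ∪ H = {1, 2, 3, 4, 5, 6, 7, 8, 9, 10} — every language is covered.
No 3 of the 9 referees cover everything (all 84 combinations miss at least one language), so 4 is optimal.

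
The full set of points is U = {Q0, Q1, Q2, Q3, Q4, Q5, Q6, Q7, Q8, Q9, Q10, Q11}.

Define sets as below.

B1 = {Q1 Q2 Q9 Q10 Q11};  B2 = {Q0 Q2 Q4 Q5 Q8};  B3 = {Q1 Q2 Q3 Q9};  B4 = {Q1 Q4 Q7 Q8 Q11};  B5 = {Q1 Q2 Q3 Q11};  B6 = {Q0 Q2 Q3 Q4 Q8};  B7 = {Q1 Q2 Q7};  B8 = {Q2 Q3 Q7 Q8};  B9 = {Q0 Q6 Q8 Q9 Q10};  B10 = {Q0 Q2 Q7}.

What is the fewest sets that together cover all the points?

4

B2 and B4 and B5 and B9 together: B2 ∪ B4 ∪ B5 ∪ B9 = {Q0, Q1, Q2, Q3, Q4, Q5, Q6, Q7, Q8, Q9, Q10, Q11} — every point is covered.
No 3 of the 10 sets cover everything (all 120 combinations miss at least one point), so 4 is optimal.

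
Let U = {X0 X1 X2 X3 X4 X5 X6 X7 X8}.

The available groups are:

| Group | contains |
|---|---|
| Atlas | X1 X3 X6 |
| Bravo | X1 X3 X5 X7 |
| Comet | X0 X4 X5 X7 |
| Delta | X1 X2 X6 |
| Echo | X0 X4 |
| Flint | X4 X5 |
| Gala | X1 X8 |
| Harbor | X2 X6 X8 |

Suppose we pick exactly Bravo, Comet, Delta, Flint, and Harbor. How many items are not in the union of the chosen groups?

Union of Bravo, Comet, Delta, Flint, Harbor = {X0, X1, X2, X3, X4, X5, X6, X7, X8} — that's every item, so 0 are uncovered.

0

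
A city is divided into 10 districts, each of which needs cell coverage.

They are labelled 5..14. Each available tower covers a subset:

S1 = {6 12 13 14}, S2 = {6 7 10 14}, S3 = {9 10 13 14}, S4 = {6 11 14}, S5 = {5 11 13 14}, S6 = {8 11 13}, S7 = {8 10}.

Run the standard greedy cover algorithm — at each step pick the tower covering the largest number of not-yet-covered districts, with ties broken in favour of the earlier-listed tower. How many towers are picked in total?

5

Greedy: pick S1 (covers 4 new) → pick S2 (covers 2 new) → pick S5 (covers 2 new) → pick S3 (covers 1 new) → pick S6 (covers 1 new). Total picks: 5.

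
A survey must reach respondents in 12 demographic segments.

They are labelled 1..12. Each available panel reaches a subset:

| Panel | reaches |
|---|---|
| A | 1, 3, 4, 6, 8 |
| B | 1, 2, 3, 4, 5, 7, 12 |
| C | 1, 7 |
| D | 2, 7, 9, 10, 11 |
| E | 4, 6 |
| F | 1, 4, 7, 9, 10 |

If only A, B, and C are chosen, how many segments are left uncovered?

Union of A, B, C = {1, 2, 3, 4, 5, 6, 7, 8, 12}.
Not covered: 9, 10, 11 — 3 segments.

3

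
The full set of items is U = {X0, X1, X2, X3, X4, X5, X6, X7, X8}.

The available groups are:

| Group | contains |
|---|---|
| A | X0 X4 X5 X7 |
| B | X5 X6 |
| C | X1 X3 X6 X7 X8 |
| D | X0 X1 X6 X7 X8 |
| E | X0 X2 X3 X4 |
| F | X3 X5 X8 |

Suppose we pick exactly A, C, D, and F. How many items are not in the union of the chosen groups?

1

Union of A, C, D, F = {X0, X1, X3, X4, X5, X6, X7, X8}.
Not covered: X2 — 1 item.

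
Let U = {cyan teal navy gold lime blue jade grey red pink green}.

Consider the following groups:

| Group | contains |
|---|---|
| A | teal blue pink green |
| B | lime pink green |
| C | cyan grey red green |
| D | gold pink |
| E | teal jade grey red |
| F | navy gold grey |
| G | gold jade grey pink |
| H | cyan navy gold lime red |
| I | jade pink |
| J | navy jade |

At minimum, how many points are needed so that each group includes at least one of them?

3

Take T = {gold, jade, green}. Each listed group contains at least one of these, so T is a hitting set of size 3.
The groups C, D, J are pairwise disjoint, so any hitting set needs a separate point for each — at least 3. Hence 3 is optimal.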